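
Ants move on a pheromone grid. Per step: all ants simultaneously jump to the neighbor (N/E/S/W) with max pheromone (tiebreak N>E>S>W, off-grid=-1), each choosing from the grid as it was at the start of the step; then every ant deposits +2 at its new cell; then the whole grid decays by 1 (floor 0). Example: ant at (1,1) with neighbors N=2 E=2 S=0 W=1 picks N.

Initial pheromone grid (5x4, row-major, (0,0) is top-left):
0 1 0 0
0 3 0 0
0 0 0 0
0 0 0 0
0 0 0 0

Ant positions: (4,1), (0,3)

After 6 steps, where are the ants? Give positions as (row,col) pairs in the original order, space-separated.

Step 1: ant0:(4,1)->N->(3,1) | ant1:(0,3)->S->(1,3)
  grid max=2 at (1,1)
Step 2: ant0:(3,1)->N->(2,1) | ant1:(1,3)->N->(0,3)
  grid max=1 at (0,3)
Step 3: ant0:(2,1)->N->(1,1) | ant1:(0,3)->S->(1,3)
  grid max=2 at (1,1)
Step 4: ant0:(1,1)->N->(0,1) | ant1:(1,3)->N->(0,3)
  grid max=1 at (0,1)
Step 5: ant0:(0,1)->S->(1,1) | ant1:(0,3)->S->(1,3)
  grid max=2 at (1,1)
Step 6: ant0:(1,1)->N->(0,1) | ant1:(1,3)->N->(0,3)
  grid max=1 at (0,1)

(0,1) (0,3)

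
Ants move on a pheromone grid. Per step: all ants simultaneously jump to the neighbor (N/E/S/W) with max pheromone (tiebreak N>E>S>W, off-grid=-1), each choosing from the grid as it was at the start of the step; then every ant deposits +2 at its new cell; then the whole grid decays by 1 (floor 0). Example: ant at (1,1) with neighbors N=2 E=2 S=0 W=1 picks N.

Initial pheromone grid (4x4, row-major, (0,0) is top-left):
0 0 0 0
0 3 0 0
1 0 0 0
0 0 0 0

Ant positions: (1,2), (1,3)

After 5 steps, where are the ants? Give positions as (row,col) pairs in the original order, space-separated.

Step 1: ant0:(1,2)->W->(1,1) | ant1:(1,3)->N->(0,3)
  grid max=4 at (1,1)
Step 2: ant0:(1,1)->N->(0,1) | ant1:(0,3)->S->(1,3)
  grid max=3 at (1,1)
Step 3: ant0:(0,1)->S->(1,1) | ant1:(1,3)->N->(0,3)
  grid max=4 at (1,1)
Step 4: ant0:(1,1)->N->(0,1) | ant1:(0,3)->S->(1,3)
  grid max=3 at (1,1)
Step 5: ant0:(0,1)->S->(1,1) | ant1:(1,3)->N->(0,3)
  grid max=4 at (1,1)

(1,1) (0,3)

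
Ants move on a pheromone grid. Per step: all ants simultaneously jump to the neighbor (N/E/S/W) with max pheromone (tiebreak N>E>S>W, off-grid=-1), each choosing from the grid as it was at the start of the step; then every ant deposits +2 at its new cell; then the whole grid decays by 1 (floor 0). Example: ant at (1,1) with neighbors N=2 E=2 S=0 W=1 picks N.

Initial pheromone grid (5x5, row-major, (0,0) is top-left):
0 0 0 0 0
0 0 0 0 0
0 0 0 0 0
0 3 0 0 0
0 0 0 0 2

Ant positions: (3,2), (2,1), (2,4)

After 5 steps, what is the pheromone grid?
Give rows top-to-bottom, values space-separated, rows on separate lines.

After step 1: ants at (3,1),(3,1),(1,4)
  0 0 0 0 0
  0 0 0 0 1
  0 0 0 0 0
  0 6 0 0 0
  0 0 0 0 1
After step 2: ants at (2,1),(2,1),(0,4)
  0 0 0 0 1
  0 0 0 0 0
  0 3 0 0 0
  0 5 0 0 0
  0 0 0 0 0
After step 3: ants at (3,1),(3,1),(1,4)
  0 0 0 0 0
  0 0 0 0 1
  0 2 0 0 0
  0 8 0 0 0
  0 0 0 0 0
After step 4: ants at (2,1),(2,1),(0,4)
  0 0 0 0 1
  0 0 0 0 0
  0 5 0 0 0
  0 7 0 0 0
  0 0 0 0 0
After step 5: ants at (3,1),(3,1),(1,4)
  0 0 0 0 0
  0 0 0 0 1
  0 4 0 0 0
  0 10 0 0 0
  0 0 0 0 0

0 0 0 0 0
0 0 0 0 1
0 4 0 0 0
0 10 0 0 0
0 0 0 0 0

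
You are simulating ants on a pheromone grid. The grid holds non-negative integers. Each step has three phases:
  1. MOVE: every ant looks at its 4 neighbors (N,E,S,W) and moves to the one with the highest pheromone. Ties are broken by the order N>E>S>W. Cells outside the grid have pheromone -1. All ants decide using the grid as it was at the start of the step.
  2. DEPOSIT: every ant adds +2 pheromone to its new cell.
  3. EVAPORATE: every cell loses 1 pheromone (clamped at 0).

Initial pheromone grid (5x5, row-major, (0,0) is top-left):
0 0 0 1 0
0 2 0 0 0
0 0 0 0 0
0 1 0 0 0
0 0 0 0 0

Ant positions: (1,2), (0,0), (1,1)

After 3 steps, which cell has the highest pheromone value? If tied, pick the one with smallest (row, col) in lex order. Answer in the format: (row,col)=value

Step 1: ant0:(1,2)->W->(1,1) | ant1:(0,0)->E->(0,1) | ant2:(1,1)->N->(0,1)
  grid max=3 at (0,1)
Step 2: ant0:(1,1)->N->(0,1) | ant1:(0,1)->S->(1,1) | ant2:(0,1)->S->(1,1)
  grid max=6 at (1,1)
Step 3: ant0:(0,1)->S->(1,1) | ant1:(1,1)->N->(0,1) | ant2:(1,1)->N->(0,1)
  grid max=7 at (0,1)
Final grid:
  0 7 0 0 0
  0 7 0 0 0
  0 0 0 0 0
  0 0 0 0 0
  0 0 0 0 0
Max pheromone 7 at (0,1)

Answer: (0,1)=7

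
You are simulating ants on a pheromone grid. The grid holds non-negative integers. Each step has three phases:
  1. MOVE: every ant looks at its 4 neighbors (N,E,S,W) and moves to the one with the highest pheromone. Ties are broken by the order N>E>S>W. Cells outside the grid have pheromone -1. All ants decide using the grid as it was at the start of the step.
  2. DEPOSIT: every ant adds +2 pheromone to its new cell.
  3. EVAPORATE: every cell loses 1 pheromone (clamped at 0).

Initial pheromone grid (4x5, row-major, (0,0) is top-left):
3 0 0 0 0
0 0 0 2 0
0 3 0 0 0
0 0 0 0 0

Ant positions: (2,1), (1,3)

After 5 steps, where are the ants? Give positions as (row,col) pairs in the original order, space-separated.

Step 1: ant0:(2,1)->N->(1,1) | ant1:(1,3)->N->(0,3)
  grid max=2 at (0,0)
Step 2: ant0:(1,1)->S->(2,1) | ant1:(0,3)->S->(1,3)
  grid max=3 at (2,1)
Step 3: ant0:(2,1)->N->(1,1) | ant1:(1,3)->N->(0,3)
  grid max=2 at (2,1)
Step 4: ant0:(1,1)->S->(2,1) | ant1:(0,3)->S->(1,3)
  grid max=3 at (2,1)
Step 5: ant0:(2,1)->N->(1,1) | ant1:(1,3)->N->(0,3)
  grid max=2 at (2,1)

(1,1) (0,3)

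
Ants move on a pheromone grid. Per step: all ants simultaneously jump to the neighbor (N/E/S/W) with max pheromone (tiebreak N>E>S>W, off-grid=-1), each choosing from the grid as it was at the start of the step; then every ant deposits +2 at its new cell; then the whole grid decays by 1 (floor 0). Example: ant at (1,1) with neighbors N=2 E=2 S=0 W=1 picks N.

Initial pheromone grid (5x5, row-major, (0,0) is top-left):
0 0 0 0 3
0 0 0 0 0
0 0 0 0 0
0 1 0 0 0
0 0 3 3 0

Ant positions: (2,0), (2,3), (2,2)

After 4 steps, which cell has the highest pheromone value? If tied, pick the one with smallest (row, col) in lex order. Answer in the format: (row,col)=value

Answer: (1,2)=4

Derivation:
Step 1: ant0:(2,0)->N->(1,0) | ant1:(2,3)->N->(1,3) | ant2:(2,2)->N->(1,2)
  grid max=2 at (0,4)
Step 2: ant0:(1,0)->N->(0,0) | ant1:(1,3)->W->(1,2) | ant2:(1,2)->E->(1,3)
  grid max=2 at (1,2)
Step 3: ant0:(0,0)->E->(0,1) | ant1:(1,2)->E->(1,3) | ant2:(1,3)->W->(1,2)
  grid max=3 at (1,2)
Step 4: ant0:(0,1)->E->(0,2) | ant1:(1,3)->W->(1,2) | ant2:(1,2)->E->(1,3)
  grid max=4 at (1,2)
Final grid:
  0 0 1 0 0
  0 0 4 4 0
  0 0 0 0 0
  0 0 0 0 0
  0 0 0 0 0
Max pheromone 4 at (1,2)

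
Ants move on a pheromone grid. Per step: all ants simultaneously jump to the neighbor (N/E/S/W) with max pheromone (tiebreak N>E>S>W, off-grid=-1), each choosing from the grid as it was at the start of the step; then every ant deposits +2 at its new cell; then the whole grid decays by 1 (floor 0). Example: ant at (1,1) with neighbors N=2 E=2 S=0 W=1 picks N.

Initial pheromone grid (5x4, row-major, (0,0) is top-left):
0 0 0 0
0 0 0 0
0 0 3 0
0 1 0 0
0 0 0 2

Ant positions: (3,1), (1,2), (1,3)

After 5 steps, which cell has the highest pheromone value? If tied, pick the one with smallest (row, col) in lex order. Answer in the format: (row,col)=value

Step 1: ant0:(3,1)->N->(2,1) | ant1:(1,2)->S->(2,2) | ant2:(1,3)->N->(0,3)
  grid max=4 at (2,2)
Step 2: ant0:(2,1)->E->(2,2) | ant1:(2,2)->W->(2,1) | ant2:(0,3)->S->(1,3)
  grid max=5 at (2,2)
Step 3: ant0:(2,2)->W->(2,1) | ant1:(2,1)->E->(2,2) | ant2:(1,3)->N->(0,3)
  grid max=6 at (2,2)
Step 4: ant0:(2,1)->E->(2,2) | ant1:(2,2)->W->(2,1) | ant2:(0,3)->S->(1,3)
  grid max=7 at (2,2)
Step 5: ant0:(2,2)->W->(2,1) | ant1:(2,1)->E->(2,2) | ant2:(1,3)->N->(0,3)
  grid max=8 at (2,2)
Final grid:
  0 0 0 1
  0 0 0 0
  0 5 8 0
  0 0 0 0
  0 0 0 0
Max pheromone 8 at (2,2)

Answer: (2,2)=8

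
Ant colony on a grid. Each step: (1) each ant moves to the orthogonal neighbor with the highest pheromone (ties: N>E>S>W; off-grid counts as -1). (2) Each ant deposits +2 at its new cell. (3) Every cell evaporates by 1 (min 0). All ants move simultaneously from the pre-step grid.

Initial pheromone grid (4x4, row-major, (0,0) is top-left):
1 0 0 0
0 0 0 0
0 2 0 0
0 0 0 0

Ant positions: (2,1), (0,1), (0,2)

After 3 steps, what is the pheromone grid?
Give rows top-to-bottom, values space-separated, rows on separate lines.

After step 1: ants at (1,1),(0,0),(0,3)
  2 0 0 1
  0 1 0 0
  0 1 0 0
  0 0 0 0
After step 2: ants at (2,1),(0,1),(1,3)
  1 1 0 0
  0 0 0 1
  0 2 0 0
  0 0 0 0
After step 3: ants at (1,1),(0,0),(0,3)
  2 0 0 1
  0 1 0 0
  0 1 0 0
  0 0 0 0

2 0 0 1
0 1 0 0
0 1 0 0
0 0 0 0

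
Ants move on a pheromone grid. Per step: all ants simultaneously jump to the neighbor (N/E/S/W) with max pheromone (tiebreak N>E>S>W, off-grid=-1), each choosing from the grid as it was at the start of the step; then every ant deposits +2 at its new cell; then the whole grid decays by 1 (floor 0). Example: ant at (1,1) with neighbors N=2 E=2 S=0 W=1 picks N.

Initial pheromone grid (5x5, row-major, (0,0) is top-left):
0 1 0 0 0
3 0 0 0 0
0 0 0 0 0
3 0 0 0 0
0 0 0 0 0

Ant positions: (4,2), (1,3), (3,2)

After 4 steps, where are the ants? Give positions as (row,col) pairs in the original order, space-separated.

Step 1: ant0:(4,2)->N->(3,2) | ant1:(1,3)->N->(0,3) | ant2:(3,2)->N->(2,2)
  grid max=2 at (1,0)
Step 2: ant0:(3,2)->N->(2,2) | ant1:(0,3)->E->(0,4) | ant2:(2,2)->S->(3,2)
  grid max=2 at (2,2)
Step 3: ant0:(2,2)->S->(3,2) | ant1:(0,4)->S->(1,4) | ant2:(3,2)->N->(2,2)
  grid max=3 at (2,2)
Step 4: ant0:(3,2)->N->(2,2) | ant1:(1,4)->N->(0,4) | ant2:(2,2)->S->(3,2)
  grid max=4 at (2,2)

(2,2) (0,4) (3,2)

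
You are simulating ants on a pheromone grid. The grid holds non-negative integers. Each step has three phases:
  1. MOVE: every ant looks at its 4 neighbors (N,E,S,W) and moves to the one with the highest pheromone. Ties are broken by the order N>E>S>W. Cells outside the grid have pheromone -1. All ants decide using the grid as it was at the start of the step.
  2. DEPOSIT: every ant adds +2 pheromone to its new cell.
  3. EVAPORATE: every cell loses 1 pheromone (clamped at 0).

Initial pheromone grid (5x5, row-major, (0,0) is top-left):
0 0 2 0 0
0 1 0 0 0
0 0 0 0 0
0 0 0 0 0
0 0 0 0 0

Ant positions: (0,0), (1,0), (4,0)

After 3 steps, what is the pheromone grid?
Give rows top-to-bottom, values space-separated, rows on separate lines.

After step 1: ants at (0,1),(1,1),(3,0)
  0 1 1 0 0
  0 2 0 0 0
  0 0 0 0 0
  1 0 0 0 0
  0 0 0 0 0
After step 2: ants at (1,1),(0,1),(2,0)
  0 2 0 0 0
  0 3 0 0 0
  1 0 0 0 0
  0 0 0 0 0
  0 0 0 0 0
After step 3: ants at (0,1),(1,1),(1,0)
  0 3 0 0 0
  1 4 0 0 0
  0 0 0 0 0
  0 0 0 0 0
  0 0 0 0 0

0 3 0 0 0
1 4 0 0 0
0 0 0 0 0
0 0 0 0 0
0 0 0 0 0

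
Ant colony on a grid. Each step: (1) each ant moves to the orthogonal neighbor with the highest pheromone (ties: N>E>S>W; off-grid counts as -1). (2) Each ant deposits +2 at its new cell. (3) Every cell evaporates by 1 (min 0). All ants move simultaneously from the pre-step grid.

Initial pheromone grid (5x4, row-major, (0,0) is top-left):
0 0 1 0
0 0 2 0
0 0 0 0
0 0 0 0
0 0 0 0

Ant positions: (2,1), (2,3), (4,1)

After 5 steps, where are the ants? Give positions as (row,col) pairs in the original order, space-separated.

Step 1: ant0:(2,1)->N->(1,1) | ant1:(2,3)->N->(1,3) | ant2:(4,1)->N->(3,1)
  grid max=1 at (1,1)
Step 2: ant0:(1,1)->E->(1,2) | ant1:(1,3)->W->(1,2) | ant2:(3,1)->N->(2,1)
  grid max=4 at (1,2)
Step 3: ant0:(1,2)->N->(0,2) | ant1:(1,2)->N->(0,2) | ant2:(2,1)->N->(1,1)
  grid max=3 at (0,2)
Step 4: ant0:(0,2)->S->(1,2) | ant1:(0,2)->S->(1,2) | ant2:(1,1)->E->(1,2)
  grid max=8 at (1,2)
Step 5: ant0:(1,2)->N->(0,2) | ant1:(1,2)->N->(0,2) | ant2:(1,2)->N->(0,2)
  grid max=7 at (0,2)

(0,2) (0,2) (0,2)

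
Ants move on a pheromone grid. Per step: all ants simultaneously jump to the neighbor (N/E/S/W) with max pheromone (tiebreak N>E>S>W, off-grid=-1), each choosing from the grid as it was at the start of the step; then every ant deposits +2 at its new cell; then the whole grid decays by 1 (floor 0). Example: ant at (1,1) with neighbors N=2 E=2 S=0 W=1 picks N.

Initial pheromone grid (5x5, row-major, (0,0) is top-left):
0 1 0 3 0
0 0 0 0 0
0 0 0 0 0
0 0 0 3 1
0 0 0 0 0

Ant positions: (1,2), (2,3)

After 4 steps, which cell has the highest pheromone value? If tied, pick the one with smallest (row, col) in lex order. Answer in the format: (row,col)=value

Answer: (0,3)=3

Derivation:
Step 1: ant0:(1,2)->N->(0,2) | ant1:(2,3)->S->(3,3)
  grid max=4 at (3,3)
Step 2: ant0:(0,2)->E->(0,3) | ant1:(3,3)->N->(2,3)
  grid max=3 at (0,3)
Step 3: ant0:(0,3)->E->(0,4) | ant1:(2,3)->S->(3,3)
  grid max=4 at (3,3)
Step 4: ant0:(0,4)->W->(0,3) | ant1:(3,3)->N->(2,3)
  grid max=3 at (0,3)
Final grid:
  0 0 0 3 0
  0 0 0 0 0
  0 0 0 1 0
  0 0 0 3 0
  0 0 0 0 0
Max pheromone 3 at (0,3)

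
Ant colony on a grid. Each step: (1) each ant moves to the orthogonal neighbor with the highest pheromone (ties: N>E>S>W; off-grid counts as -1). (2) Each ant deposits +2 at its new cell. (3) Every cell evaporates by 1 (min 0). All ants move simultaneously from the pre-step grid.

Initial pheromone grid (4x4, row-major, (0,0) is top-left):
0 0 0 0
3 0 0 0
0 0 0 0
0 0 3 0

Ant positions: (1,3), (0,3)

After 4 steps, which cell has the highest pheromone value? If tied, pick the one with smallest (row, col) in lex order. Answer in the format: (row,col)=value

Step 1: ant0:(1,3)->N->(0,3) | ant1:(0,3)->S->(1,3)
  grid max=2 at (1,0)
Step 2: ant0:(0,3)->S->(1,3) | ant1:(1,3)->N->(0,3)
  grid max=2 at (0,3)
Step 3: ant0:(1,3)->N->(0,3) | ant1:(0,3)->S->(1,3)
  grid max=3 at (0,3)
Step 4: ant0:(0,3)->S->(1,3) | ant1:(1,3)->N->(0,3)
  grid max=4 at (0,3)
Final grid:
  0 0 0 4
  0 0 0 4
  0 0 0 0
  0 0 0 0
Max pheromone 4 at (0,3)

Answer: (0,3)=4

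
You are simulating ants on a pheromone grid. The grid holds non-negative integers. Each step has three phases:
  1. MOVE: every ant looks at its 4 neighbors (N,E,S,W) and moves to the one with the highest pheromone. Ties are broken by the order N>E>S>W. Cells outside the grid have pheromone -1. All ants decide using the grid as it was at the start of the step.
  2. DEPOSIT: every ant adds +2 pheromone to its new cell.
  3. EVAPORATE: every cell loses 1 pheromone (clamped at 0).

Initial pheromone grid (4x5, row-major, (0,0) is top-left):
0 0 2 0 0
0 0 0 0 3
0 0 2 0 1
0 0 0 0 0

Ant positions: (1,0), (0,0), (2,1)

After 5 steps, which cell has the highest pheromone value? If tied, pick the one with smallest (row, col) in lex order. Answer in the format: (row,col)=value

Answer: (0,2)=9

Derivation:
Step 1: ant0:(1,0)->N->(0,0) | ant1:(0,0)->E->(0,1) | ant2:(2,1)->E->(2,2)
  grid max=3 at (2,2)
Step 2: ant0:(0,0)->E->(0,1) | ant1:(0,1)->E->(0,2) | ant2:(2,2)->N->(1,2)
  grid max=2 at (0,1)
Step 3: ant0:(0,1)->E->(0,2) | ant1:(0,2)->W->(0,1) | ant2:(1,2)->N->(0,2)
  grid max=5 at (0,2)
Step 4: ant0:(0,2)->W->(0,1) | ant1:(0,1)->E->(0,2) | ant2:(0,2)->W->(0,1)
  grid max=6 at (0,1)
Step 5: ant0:(0,1)->E->(0,2) | ant1:(0,2)->W->(0,1) | ant2:(0,1)->E->(0,2)
  grid max=9 at (0,2)
Final grid:
  0 7 9 0 0
  0 0 0 0 0
  0 0 0 0 0
  0 0 0 0 0
Max pheromone 9 at (0,2)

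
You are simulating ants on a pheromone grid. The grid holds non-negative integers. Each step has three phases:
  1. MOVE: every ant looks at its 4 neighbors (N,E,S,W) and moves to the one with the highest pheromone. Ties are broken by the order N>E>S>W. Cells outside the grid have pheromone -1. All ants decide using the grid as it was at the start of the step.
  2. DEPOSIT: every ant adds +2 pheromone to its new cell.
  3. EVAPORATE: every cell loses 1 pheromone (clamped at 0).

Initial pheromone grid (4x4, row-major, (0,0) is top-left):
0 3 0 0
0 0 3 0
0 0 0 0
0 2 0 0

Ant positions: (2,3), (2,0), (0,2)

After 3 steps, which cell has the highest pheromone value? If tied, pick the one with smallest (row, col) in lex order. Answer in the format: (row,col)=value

Answer: (1,2)=6

Derivation:
Step 1: ant0:(2,3)->N->(1,3) | ant1:(2,0)->N->(1,0) | ant2:(0,2)->S->(1,2)
  grid max=4 at (1,2)
Step 2: ant0:(1,3)->W->(1,2) | ant1:(1,0)->N->(0,0) | ant2:(1,2)->E->(1,3)
  grid max=5 at (1,2)
Step 3: ant0:(1,2)->E->(1,3) | ant1:(0,0)->E->(0,1) | ant2:(1,3)->W->(1,2)
  grid max=6 at (1,2)
Final grid:
  0 2 0 0
  0 0 6 3
  0 0 0 0
  0 0 0 0
Max pheromone 6 at (1,2)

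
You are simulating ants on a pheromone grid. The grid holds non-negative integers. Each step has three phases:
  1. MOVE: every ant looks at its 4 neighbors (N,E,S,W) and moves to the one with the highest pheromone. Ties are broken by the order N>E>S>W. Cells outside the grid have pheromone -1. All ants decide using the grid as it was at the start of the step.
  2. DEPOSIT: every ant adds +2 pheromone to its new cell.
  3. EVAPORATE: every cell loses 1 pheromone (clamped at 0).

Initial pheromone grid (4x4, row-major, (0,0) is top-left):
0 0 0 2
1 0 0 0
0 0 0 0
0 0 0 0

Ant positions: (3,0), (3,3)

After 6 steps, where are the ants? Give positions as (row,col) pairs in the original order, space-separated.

Step 1: ant0:(3,0)->N->(2,0) | ant1:(3,3)->N->(2,3)
  grid max=1 at (0,3)
Step 2: ant0:(2,0)->N->(1,0) | ant1:(2,3)->N->(1,3)
  grid max=1 at (1,0)
Step 3: ant0:(1,0)->N->(0,0) | ant1:(1,3)->N->(0,3)
  grid max=1 at (0,0)
Step 4: ant0:(0,0)->E->(0,1) | ant1:(0,3)->S->(1,3)
  grid max=1 at (0,1)
Step 5: ant0:(0,1)->E->(0,2) | ant1:(1,3)->N->(0,3)
  grid max=1 at (0,2)
Step 6: ant0:(0,2)->E->(0,3) | ant1:(0,3)->W->(0,2)
  grid max=2 at (0,2)

(0,3) (0,2)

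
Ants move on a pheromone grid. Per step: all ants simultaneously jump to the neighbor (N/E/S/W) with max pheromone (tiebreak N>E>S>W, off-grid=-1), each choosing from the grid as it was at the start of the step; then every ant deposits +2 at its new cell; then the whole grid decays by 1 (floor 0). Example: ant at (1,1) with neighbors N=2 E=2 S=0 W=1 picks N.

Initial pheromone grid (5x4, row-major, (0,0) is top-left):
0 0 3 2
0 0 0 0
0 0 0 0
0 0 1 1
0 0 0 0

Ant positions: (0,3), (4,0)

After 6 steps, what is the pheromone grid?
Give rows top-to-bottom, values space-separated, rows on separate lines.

After step 1: ants at (0,2),(3,0)
  0 0 4 1
  0 0 0 0
  0 0 0 0
  1 0 0 0
  0 0 0 0
After step 2: ants at (0,3),(2,0)
  0 0 3 2
  0 0 0 0
  1 0 0 0
  0 0 0 0
  0 0 0 0
After step 3: ants at (0,2),(1,0)
  0 0 4 1
  1 0 0 0
  0 0 0 0
  0 0 0 0
  0 0 0 0
After step 4: ants at (0,3),(0,0)
  1 0 3 2
  0 0 0 0
  0 0 0 0
  0 0 0 0
  0 0 0 0
After step 5: ants at (0,2),(0,1)
  0 1 4 1
  0 0 0 0
  0 0 0 0
  0 0 0 0
  0 0 0 0
After step 6: ants at (0,3),(0,2)
  0 0 5 2
  0 0 0 0
  0 0 0 0
  0 0 0 0
  0 0 0 0

0 0 5 2
0 0 0 0
0 0 0 0
0 0 0 0
0 0 0 0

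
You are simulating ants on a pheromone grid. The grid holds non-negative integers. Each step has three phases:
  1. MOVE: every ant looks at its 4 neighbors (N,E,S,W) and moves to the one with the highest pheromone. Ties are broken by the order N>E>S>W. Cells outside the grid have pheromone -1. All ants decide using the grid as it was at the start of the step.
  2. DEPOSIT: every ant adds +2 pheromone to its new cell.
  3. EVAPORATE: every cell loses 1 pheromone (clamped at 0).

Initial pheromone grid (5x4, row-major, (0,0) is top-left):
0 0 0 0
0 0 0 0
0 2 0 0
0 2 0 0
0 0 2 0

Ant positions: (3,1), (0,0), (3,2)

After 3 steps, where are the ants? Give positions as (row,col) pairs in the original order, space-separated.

Step 1: ant0:(3,1)->N->(2,1) | ant1:(0,0)->E->(0,1) | ant2:(3,2)->S->(4,2)
  grid max=3 at (2,1)
Step 2: ant0:(2,1)->S->(3,1) | ant1:(0,1)->E->(0,2) | ant2:(4,2)->N->(3,2)
  grid max=2 at (2,1)
Step 3: ant0:(3,1)->N->(2,1) | ant1:(0,2)->E->(0,3) | ant2:(3,2)->S->(4,2)
  grid max=3 at (2,1)

(2,1) (0,3) (4,2)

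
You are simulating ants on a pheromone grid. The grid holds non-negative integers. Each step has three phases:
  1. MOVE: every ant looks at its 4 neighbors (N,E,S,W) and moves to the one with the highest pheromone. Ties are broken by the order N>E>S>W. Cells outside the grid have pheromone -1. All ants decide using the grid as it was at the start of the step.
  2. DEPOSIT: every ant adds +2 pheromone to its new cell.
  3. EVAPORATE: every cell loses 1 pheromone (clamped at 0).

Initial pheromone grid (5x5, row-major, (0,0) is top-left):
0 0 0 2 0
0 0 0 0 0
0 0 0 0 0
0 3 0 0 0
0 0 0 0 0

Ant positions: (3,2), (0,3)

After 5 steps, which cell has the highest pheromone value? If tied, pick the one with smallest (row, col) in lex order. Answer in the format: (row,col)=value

Answer: (3,1)=4

Derivation:
Step 1: ant0:(3,2)->W->(3,1) | ant1:(0,3)->E->(0,4)
  grid max=4 at (3,1)
Step 2: ant0:(3,1)->N->(2,1) | ant1:(0,4)->W->(0,3)
  grid max=3 at (3,1)
Step 3: ant0:(2,1)->S->(3,1) | ant1:(0,3)->E->(0,4)
  grid max=4 at (3,1)
Step 4: ant0:(3,1)->N->(2,1) | ant1:(0,4)->W->(0,3)
  grid max=3 at (3,1)
Step 5: ant0:(2,1)->S->(3,1) | ant1:(0,3)->E->(0,4)
  grid max=4 at (3,1)
Final grid:
  0 0 0 1 1
  0 0 0 0 0
  0 0 0 0 0
  0 4 0 0 0
  0 0 0 0 0
Max pheromone 4 at (3,1)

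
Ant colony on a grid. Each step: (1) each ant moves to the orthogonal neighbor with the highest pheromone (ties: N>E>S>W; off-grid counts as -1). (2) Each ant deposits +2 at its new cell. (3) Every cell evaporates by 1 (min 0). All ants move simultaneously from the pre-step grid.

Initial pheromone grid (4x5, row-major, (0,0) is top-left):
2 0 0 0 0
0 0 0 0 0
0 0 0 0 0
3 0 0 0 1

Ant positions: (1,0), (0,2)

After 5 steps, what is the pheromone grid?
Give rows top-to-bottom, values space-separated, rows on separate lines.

After step 1: ants at (0,0),(0,3)
  3 0 0 1 0
  0 0 0 0 0
  0 0 0 0 0
  2 0 0 0 0
After step 2: ants at (0,1),(0,4)
  2 1 0 0 1
  0 0 0 0 0
  0 0 0 0 0
  1 0 0 0 0
After step 3: ants at (0,0),(1,4)
  3 0 0 0 0
  0 0 0 0 1
  0 0 0 0 0
  0 0 0 0 0
After step 4: ants at (0,1),(0,4)
  2 1 0 0 1
  0 0 0 0 0
  0 0 0 0 0
  0 0 0 0 0
After step 5: ants at (0,0),(1,4)
  3 0 0 0 0
  0 0 0 0 1
  0 0 0 0 0
  0 0 0 0 0

3 0 0 0 0
0 0 0 0 1
0 0 0 0 0
0 0 0 0 0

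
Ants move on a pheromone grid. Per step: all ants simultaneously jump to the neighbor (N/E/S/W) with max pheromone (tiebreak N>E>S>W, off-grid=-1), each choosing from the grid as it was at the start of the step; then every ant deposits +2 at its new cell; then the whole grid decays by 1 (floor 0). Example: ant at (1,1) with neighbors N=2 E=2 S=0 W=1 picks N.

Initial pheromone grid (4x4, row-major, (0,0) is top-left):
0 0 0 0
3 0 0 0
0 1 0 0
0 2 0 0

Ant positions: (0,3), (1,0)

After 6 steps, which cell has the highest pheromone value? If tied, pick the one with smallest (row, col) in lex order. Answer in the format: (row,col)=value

Step 1: ant0:(0,3)->S->(1,3) | ant1:(1,0)->N->(0,0)
  grid max=2 at (1,0)
Step 2: ant0:(1,3)->N->(0,3) | ant1:(0,0)->S->(1,0)
  grid max=3 at (1,0)
Step 3: ant0:(0,3)->S->(1,3) | ant1:(1,0)->N->(0,0)
  grid max=2 at (1,0)
Step 4: ant0:(1,3)->N->(0,3) | ant1:(0,0)->S->(1,0)
  grid max=3 at (1,0)
Step 5: ant0:(0,3)->S->(1,3) | ant1:(1,0)->N->(0,0)
  grid max=2 at (1,0)
Step 6: ant0:(1,3)->N->(0,3) | ant1:(0,0)->S->(1,0)
  grid max=3 at (1,0)
Final grid:
  0 0 0 1
  3 0 0 0
  0 0 0 0
  0 0 0 0
Max pheromone 3 at (1,0)

Answer: (1,0)=3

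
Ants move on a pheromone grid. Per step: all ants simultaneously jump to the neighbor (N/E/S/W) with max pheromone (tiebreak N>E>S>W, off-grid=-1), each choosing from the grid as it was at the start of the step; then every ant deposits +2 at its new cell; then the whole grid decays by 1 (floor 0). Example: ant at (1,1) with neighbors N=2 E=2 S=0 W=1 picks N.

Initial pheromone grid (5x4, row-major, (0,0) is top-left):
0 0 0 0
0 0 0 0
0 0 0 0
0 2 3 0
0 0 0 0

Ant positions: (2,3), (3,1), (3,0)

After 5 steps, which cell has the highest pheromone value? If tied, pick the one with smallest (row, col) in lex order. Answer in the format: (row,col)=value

Answer: (3,2)=8

Derivation:
Step 1: ant0:(2,3)->N->(1,3) | ant1:(3,1)->E->(3,2) | ant2:(3,0)->E->(3,1)
  grid max=4 at (3,2)
Step 2: ant0:(1,3)->N->(0,3) | ant1:(3,2)->W->(3,1) | ant2:(3,1)->E->(3,2)
  grid max=5 at (3,2)
Step 3: ant0:(0,3)->S->(1,3) | ant1:(3,1)->E->(3,2) | ant2:(3,2)->W->(3,1)
  grid max=6 at (3,2)
Step 4: ant0:(1,3)->N->(0,3) | ant1:(3,2)->W->(3,1) | ant2:(3,1)->E->(3,2)
  grid max=7 at (3,2)
Step 5: ant0:(0,3)->S->(1,3) | ant1:(3,1)->E->(3,2) | ant2:(3,2)->W->(3,1)
  grid max=8 at (3,2)
Final grid:
  0 0 0 0
  0 0 0 1
  0 0 0 0
  0 7 8 0
  0 0 0 0
Max pheromone 8 at (3,2)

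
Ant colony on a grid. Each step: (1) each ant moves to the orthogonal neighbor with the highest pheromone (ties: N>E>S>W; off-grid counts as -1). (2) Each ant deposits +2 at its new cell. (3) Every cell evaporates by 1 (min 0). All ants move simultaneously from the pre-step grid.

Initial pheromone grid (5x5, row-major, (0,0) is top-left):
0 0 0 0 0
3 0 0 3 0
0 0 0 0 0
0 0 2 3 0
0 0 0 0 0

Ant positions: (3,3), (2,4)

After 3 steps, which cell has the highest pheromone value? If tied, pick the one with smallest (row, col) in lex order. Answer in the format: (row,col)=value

Answer: (3,2)=3

Derivation:
Step 1: ant0:(3,3)->W->(3,2) | ant1:(2,4)->N->(1,4)
  grid max=3 at (3,2)
Step 2: ant0:(3,2)->E->(3,3) | ant1:(1,4)->W->(1,3)
  grid max=3 at (1,3)
Step 3: ant0:(3,3)->W->(3,2) | ant1:(1,3)->N->(0,3)
  grid max=3 at (3,2)
Final grid:
  0 0 0 1 0
  0 0 0 2 0
  0 0 0 0 0
  0 0 3 2 0
  0 0 0 0 0
Max pheromone 3 at (3,2)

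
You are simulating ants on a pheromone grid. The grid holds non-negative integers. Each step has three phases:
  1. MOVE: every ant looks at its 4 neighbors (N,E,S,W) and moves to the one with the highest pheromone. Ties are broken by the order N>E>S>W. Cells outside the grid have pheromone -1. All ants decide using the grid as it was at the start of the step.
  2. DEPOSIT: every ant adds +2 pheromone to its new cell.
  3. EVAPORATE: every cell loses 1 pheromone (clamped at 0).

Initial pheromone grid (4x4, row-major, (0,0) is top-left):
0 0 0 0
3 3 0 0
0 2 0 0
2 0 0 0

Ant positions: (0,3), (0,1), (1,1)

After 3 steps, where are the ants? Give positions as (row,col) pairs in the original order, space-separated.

Step 1: ant0:(0,3)->S->(1,3) | ant1:(0,1)->S->(1,1) | ant2:(1,1)->W->(1,0)
  grid max=4 at (1,0)
Step 2: ant0:(1,3)->N->(0,3) | ant1:(1,1)->W->(1,0) | ant2:(1,0)->E->(1,1)
  grid max=5 at (1,0)
Step 3: ant0:(0,3)->S->(1,3) | ant1:(1,0)->E->(1,1) | ant2:(1,1)->W->(1,0)
  grid max=6 at (1,0)

(1,3) (1,1) (1,0)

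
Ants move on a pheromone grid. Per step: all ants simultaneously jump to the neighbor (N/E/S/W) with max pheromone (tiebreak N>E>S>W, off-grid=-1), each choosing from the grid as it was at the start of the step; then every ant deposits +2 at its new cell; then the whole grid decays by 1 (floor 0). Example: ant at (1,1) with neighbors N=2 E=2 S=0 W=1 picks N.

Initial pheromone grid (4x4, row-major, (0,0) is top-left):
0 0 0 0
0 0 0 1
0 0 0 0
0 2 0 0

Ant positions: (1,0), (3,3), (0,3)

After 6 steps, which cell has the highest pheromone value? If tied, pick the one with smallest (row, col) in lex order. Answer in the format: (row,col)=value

Step 1: ant0:(1,0)->N->(0,0) | ant1:(3,3)->N->(2,3) | ant2:(0,3)->S->(1,3)
  grid max=2 at (1,3)
Step 2: ant0:(0,0)->E->(0,1) | ant1:(2,3)->N->(1,3) | ant2:(1,3)->S->(2,3)
  grid max=3 at (1,3)
Step 3: ant0:(0,1)->E->(0,2) | ant1:(1,3)->S->(2,3) | ant2:(2,3)->N->(1,3)
  grid max=4 at (1,3)
Step 4: ant0:(0,2)->E->(0,3) | ant1:(2,3)->N->(1,3) | ant2:(1,3)->S->(2,3)
  grid max=5 at (1,3)
Step 5: ant0:(0,3)->S->(1,3) | ant1:(1,3)->S->(2,3) | ant2:(2,3)->N->(1,3)
  grid max=8 at (1,3)
Step 6: ant0:(1,3)->S->(2,3) | ant1:(2,3)->N->(1,3) | ant2:(1,3)->S->(2,3)
  grid max=9 at (1,3)
Final grid:
  0 0 0 0
  0 0 0 9
  0 0 0 8
  0 0 0 0
Max pheromone 9 at (1,3)

Answer: (1,3)=9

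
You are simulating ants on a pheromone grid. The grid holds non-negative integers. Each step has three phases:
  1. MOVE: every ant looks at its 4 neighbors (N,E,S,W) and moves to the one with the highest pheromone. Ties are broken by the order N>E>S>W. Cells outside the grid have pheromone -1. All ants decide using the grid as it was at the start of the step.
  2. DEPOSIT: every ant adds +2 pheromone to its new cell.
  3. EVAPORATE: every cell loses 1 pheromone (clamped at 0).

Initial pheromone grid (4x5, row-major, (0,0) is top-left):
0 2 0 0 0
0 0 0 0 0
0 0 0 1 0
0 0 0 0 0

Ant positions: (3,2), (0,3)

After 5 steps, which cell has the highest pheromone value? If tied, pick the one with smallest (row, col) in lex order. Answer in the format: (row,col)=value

Answer: (0,4)=3

Derivation:
Step 1: ant0:(3,2)->N->(2,2) | ant1:(0,3)->E->(0,4)
  grid max=1 at (0,1)
Step 2: ant0:(2,2)->N->(1,2) | ant1:(0,4)->S->(1,4)
  grid max=1 at (1,2)
Step 3: ant0:(1,2)->N->(0,2) | ant1:(1,4)->N->(0,4)
  grid max=1 at (0,2)
Step 4: ant0:(0,2)->E->(0,3) | ant1:(0,4)->S->(1,4)
  grid max=1 at (0,3)
Step 5: ant0:(0,3)->E->(0,4) | ant1:(1,4)->N->(0,4)
  grid max=3 at (0,4)
Final grid:
  0 0 0 0 3
  0 0 0 0 0
  0 0 0 0 0
  0 0 0 0 0
Max pheromone 3 at (0,4)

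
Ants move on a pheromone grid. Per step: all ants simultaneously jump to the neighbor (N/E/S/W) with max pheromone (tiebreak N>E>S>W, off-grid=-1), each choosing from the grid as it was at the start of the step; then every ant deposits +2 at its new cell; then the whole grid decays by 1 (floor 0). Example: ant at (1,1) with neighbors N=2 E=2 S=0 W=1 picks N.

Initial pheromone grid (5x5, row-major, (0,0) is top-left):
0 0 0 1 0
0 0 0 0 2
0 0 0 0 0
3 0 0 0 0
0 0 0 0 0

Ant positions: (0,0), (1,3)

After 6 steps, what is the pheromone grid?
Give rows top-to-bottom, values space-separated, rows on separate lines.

After step 1: ants at (0,1),(1,4)
  0 1 0 0 0
  0 0 0 0 3
  0 0 0 0 0
  2 0 0 0 0
  0 0 0 0 0
After step 2: ants at (0,2),(0,4)
  0 0 1 0 1
  0 0 0 0 2
  0 0 0 0 0
  1 0 0 0 0
  0 0 0 0 0
After step 3: ants at (0,3),(1,4)
  0 0 0 1 0
  0 0 0 0 3
  0 0 0 0 0
  0 0 0 0 0
  0 0 0 0 0
After step 4: ants at (0,4),(0,4)
  0 0 0 0 3
  0 0 0 0 2
  0 0 0 0 0
  0 0 0 0 0
  0 0 0 0 0
After step 5: ants at (1,4),(1,4)
  0 0 0 0 2
  0 0 0 0 5
  0 0 0 0 0
  0 0 0 0 0
  0 0 0 0 0
After step 6: ants at (0,4),(0,4)
  0 0 0 0 5
  0 0 0 0 4
  0 0 0 0 0
  0 0 0 0 0
  0 0 0 0 0

0 0 0 0 5
0 0 0 0 4
0 0 0 0 0
0 0 0 0 0
0 0 0 0 0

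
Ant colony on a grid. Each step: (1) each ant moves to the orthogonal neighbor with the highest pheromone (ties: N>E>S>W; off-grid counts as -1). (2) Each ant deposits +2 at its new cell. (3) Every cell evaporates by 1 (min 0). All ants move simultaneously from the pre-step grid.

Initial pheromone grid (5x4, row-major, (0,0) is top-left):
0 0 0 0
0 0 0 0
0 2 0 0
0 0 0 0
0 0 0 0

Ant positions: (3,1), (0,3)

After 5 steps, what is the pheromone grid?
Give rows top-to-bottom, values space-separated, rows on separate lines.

After step 1: ants at (2,1),(1,3)
  0 0 0 0
  0 0 0 1
  0 3 0 0
  0 0 0 0
  0 0 0 0
After step 2: ants at (1,1),(0,3)
  0 0 0 1
  0 1 0 0
  0 2 0 0
  0 0 0 0
  0 0 0 0
After step 3: ants at (2,1),(1,3)
  0 0 0 0
  0 0 0 1
  0 3 0 0
  0 0 0 0
  0 0 0 0
After step 4: ants at (1,1),(0,3)
  0 0 0 1
  0 1 0 0
  0 2 0 0
  0 0 0 0
  0 0 0 0
After step 5: ants at (2,1),(1,3)
  0 0 0 0
  0 0 0 1
  0 3 0 0
  0 0 0 0
  0 0 0 0

0 0 0 0
0 0 0 1
0 3 0 0
0 0 0 0
0 0 0 0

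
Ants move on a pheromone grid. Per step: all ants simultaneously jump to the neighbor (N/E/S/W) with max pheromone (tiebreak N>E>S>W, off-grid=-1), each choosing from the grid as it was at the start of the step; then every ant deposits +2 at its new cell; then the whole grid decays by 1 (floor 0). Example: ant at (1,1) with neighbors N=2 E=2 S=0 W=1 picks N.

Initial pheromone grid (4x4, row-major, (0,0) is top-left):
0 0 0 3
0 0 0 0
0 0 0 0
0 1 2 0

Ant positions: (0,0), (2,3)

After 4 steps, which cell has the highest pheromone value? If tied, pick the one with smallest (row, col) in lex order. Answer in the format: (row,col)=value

Step 1: ant0:(0,0)->E->(0,1) | ant1:(2,3)->N->(1,3)
  grid max=2 at (0,3)
Step 2: ant0:(0,1)->E->(0,2) | ant1:(1,3)->N->(0,3)
  grid max=3 at (0,3)
Step 3: ant0:(0,2)->E->(0,3) | ant1:(0,3)->W->(0,2)
  grid max=4 at (0,3)
Step 4: ant0:(0,3)->W->(0,2) | ant1:(0,2)->E->(0,3)
  grid max=5 at (0,3)
Final grid:
  0 0 3 5
  0 0 0 0
  0 0 0 0
  0 0 0 0
Max pheromone 5 at (0,3)

Answer: (0,3)=5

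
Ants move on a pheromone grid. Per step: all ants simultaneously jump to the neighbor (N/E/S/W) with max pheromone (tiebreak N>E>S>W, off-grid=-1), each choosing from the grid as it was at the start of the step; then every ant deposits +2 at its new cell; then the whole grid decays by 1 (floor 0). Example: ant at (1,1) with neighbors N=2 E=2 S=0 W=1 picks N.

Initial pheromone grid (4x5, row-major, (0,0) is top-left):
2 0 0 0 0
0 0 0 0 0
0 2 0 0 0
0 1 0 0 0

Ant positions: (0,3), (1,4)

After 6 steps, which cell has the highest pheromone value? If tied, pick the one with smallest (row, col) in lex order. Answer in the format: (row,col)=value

Answer: (1,4)=7

Derivation:
Step 1: ant0:(0,3)->E->(0,4) | ant1:(1,4)->N->(0,4)
  grid max=3 at (0,4)
Step 2: ant0:(0,4)->S->(1,4) | ant1:(0,4)->S->(1,4)
  grid max=3 at (1,4)
Step 3: ant0:(1,4)->N->(0,4) | ant1:(1,4)->N->(0,4)
  grid max=5 at (0,4)
Step 4: ant0:(0,4)->S->(1,4) | ant1:(0,4)->S->(1,4)
  grid max=5 at (1,4)
Step 5: ant0:(1,4)->N->(0,4) | ant1:(1,4)->N->(0,4)
  grid max=7 at (0,4)
Step 6: ant0:(0,4)->S->(1,4) | ant1:(0,4)->S->(1,4)
  grid max=7 at (1,4)
Final grid:
  0 0 0 0 6
  0 0 0 0 7
  0 0 0 0 0
  0 0 0 0 0
Max pheromone 7 at (1,4)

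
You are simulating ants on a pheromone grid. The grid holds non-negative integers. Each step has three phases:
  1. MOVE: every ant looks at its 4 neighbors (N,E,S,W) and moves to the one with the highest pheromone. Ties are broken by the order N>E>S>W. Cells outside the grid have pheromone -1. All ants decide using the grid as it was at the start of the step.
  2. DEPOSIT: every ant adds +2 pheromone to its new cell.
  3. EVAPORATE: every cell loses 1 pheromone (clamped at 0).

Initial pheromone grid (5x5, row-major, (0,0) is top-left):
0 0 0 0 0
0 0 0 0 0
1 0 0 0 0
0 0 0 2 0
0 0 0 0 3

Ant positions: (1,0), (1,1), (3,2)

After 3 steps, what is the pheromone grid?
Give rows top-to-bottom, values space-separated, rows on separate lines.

After step 1: ants at (2,0),(0,1),(3,3)
  0 1 0 0 0
  0 0 0 0 0
  2 0 0 0 0
  0 0 0 3 0
  0 0 0 0 2
After step 2: ants at (1,0),(0,2),(2,3)
  0 0 1 0 0
  1 0 0 0 0
  1 0 0 1 0
  0 0 0 2 0
  0 0 0 0 1
After step 3: ants at (2,0),(0,3),(3,3)
  0 0 0 1 0
  0 0 0 0 0
  2 0 0 0 0
  0 0 0 3 0
  0 0 0 0 0

0 0 0 1 0
0 0 0 0 0
2 0 0 0 0
0 0 0 3 0
0 0 0 0 0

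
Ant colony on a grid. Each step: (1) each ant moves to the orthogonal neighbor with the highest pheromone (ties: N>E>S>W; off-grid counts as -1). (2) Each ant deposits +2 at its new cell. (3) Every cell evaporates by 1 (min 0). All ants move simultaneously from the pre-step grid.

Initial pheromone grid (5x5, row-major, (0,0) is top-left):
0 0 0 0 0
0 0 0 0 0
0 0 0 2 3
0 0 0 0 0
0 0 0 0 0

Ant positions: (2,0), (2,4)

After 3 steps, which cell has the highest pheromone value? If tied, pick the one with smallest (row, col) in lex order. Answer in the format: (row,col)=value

Answer: (2,3)=3

Derivation:
Step 1: ant0:(2,0)->N->(1,0) | ant1:(2,4)->W->(2,3)
  grid max=3 at (2,3)
Step 2: ant0:(1,0)->N->(0,0) | ant1:(2,3)->E->(2,4)
  grid max=3 at (2,4)
Step 3: ant0:(0,0)->E->(0,1) | ant1:(2,4)->W->(2,3)
  grid max=3 at (2,3)
Final grid:
  0 1 0 0 0
  0 0 0 0 0
  0 0 0 3 2
  0 0 0 0 0
  0 0 0 0 0
Max pheromone 3 at (2,3)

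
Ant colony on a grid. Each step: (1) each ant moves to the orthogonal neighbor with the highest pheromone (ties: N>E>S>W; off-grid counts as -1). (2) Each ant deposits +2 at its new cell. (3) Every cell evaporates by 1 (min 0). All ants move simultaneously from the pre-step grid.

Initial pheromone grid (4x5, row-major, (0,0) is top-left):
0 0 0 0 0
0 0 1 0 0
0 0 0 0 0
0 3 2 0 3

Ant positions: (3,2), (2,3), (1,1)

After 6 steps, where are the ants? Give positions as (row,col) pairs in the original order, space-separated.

Step 1: ant0:(3,2)->W->(3,1) | ant1:(2,3)->N->(1,3) | ant2:(1,1)->E->(1,2)
  grid max=4 at (3,1)
Step 2: ant0:(3,1)->E->(3,2) | ant1:(1,3)->W->(1,2) | ant2:(1,2)->E->(1,3)
  grid max=3 at (1,2)
Step 3: ant0:(3,2)->W->(3,1) | ant1:(1,2)->E->(1,3) | ant2:(1,3)->W->(1,2)
  grid max=4 at (1,2)
Step 4: ant0:(3,1)->E->(3,2) | ant1:(1,3)->W->(1,2) | ant2:(1,2)->E->(1,3)
  grid max=5 at (1,2)
Step 5: ant0:(3,2)->W->(3,1) | ant1:(1,2)->E->(1,3) | ant2:(1,3)->W->(1,2)
  grid max=6 at (1,2)
Step 6: ant0:(3,1)->E->(3,2) | ant1:(1,3)->W->(1,2) | ant2:(1,2)->E->(1,3)
  grid max=7 at (1,2)

(3,2) (1,2) (1,3)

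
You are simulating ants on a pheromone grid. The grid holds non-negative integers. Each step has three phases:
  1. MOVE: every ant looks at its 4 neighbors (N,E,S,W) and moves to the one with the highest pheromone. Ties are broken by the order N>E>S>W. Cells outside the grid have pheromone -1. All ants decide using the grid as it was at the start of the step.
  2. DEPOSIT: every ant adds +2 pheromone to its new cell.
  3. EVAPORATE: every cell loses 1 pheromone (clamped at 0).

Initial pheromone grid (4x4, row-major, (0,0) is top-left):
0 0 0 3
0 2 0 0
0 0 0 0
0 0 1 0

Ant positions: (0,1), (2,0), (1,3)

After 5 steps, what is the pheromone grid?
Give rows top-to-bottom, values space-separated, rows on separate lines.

After step 1: ants at (1,1),(1,0),(0,3)
  0 0 0 4
  1 3 0 0
  0 0 0 0
  0 0 0 0
After step 2: ants at (1,0),(1,1),(1,3)
  0 0 0 3
  2 4 0 1
  0 0 0 0
  0 0 0 0
After step 3: ants at (1,1),(1,0),(0,3)
  0 0 0 4
  3 5 0 0
  0 0 0 0
  0 0 0 0
After step 4: ants at (1,0),(1,1),(1,3)
  0 0 0 3
  4 6 0 1
  0 0 0 0
  0 0 0 0
After step 5: ants at (1,1),(1,0),(0,3)
  0 0 0 4
  5 7 0 0
  0 0 0 0
  0 0 0 0

0 0 0 4
5 7 0 0
0 0 0 0
0 0 0 0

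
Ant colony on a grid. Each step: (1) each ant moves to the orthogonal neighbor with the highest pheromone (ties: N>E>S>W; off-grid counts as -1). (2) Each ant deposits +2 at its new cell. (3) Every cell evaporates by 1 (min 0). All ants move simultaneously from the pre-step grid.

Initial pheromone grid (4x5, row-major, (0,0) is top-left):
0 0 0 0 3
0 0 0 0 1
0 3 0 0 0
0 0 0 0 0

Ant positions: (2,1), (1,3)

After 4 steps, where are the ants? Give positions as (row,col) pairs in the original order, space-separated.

Step 1: ant0:(2,1)->N->(1,1) | ant1:(1,3)->E->(1,4)
  grid max=2 at (0,4)
Step 2: ant0:(1,1)->S->(2,1) | ant1:(1,4)->N->(0,4)
  grid max=3 at (0,4)
Step 3: ant0:(2,1)->N->(1,1) | ant1:(0,4)->S->(1,4)
  grid max=2 at (0,4)
Step 4: ant0:(1,1)->S->(2,1) | ant1:(1,4)->N->(0,4)
  grid max=3 at (0,4)

(2,1) (0,4)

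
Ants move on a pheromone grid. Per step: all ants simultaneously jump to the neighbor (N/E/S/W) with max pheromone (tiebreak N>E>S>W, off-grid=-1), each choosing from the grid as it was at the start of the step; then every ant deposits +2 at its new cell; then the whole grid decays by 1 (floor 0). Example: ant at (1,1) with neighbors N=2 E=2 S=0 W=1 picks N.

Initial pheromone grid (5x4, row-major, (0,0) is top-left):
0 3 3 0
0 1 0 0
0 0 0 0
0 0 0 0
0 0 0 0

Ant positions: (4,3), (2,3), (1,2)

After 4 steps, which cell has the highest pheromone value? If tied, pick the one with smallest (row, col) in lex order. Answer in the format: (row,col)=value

Step 1: ant0:(4,3)->N->(3,3) | ant1:(2,3)->N->(1,3) | ant2:(1,2)->N->(0,2)
  grid max=4 at (0,2)
Step 2: ant0:(3,3)->N->(2,3) | ant1:(1,3)->N->(0,3) | ant2:(0,2)->W->(0,1)
  grid max=3 at (0,1)
Step 3: ant0:(2,3)->N->(1,3) | ant1:(0,3)->W->(0,2) | ant2:(0,1)->E->(0,2)
  grid max=6 at (0,2)
Step 4: ant0:(1,3)->N->(0,3) | ant1:(0,2)->W->(0,1) | ant2:(0,2)->W->(0,1)
  grid max=5 at (0,1)
Final grid:
  0 5 5 1
  0 0 0 0
  0 0 0 0
  0 0 0 0
  0 0 0 0
Max pheromone 5 at (0,1)

Answer: (0,1)=5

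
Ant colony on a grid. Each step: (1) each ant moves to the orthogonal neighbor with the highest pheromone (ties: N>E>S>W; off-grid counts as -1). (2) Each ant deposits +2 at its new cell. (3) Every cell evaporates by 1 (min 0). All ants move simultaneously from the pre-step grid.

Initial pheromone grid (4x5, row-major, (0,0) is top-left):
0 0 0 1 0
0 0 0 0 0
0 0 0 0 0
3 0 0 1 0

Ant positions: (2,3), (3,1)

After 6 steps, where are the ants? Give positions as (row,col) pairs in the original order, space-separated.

Step 1: ant0:(2,3)->S->(3,3) | ant1:(3,1)->W->(3,0)
  grid max=4 at (3,0)
Step 2: ant0:(3,3)->N->(2,3) | ant1:(3,0)->N->(2,0)
  grid max=3 at (3,0)
Step 3: ant0:(2,3)->S->(3,3) | ant1:(2,0)->S->(3,0)
  grid max=4 at (3,0)
Step 4: ant0:(3,3)->N->(2,3) | ant1:(3,0)->N->(2,0)
  grid max=3 at (3,0)
Step 5: ant0:(2,3)->S->(3,3) | ant1:(2,0)->S->(3,0)
  grid max=4 at (3,0)
Step 6: ant0:(3,3)->N->(2,3) | ant1:(3,0)->N->(2,0)
  grid max=3 at (3,0)

(2,3) (2,0)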